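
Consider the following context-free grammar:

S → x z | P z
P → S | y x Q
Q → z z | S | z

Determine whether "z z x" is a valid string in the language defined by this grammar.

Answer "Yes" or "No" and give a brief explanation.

No - no valid derivation exists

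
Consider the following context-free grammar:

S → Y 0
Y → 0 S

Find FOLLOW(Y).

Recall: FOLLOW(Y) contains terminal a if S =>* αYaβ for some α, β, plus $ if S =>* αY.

We compute FOLLOW(Y) using the standard algorithm.
FOLLOW(S) starts with {$}.
FIRST(S) = {0}
FIRST(Y) = {0}
FOLLOW(S) = {$, 0}
FOLLOW(Y) = {0}
Therefore, FOLLOW(Y) = {0}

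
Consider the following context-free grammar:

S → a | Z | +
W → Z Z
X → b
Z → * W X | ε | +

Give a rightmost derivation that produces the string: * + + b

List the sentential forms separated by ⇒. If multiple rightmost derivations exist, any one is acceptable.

S ⇒ Z ⇒ * W X ⇒ * W b ⇒ * Z Z b ⇒ * Z + b ⇒ * + + b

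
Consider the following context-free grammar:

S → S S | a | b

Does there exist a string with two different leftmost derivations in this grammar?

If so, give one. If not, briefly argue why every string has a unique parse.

Yes - the string 'a b a a a' has two distinct leftmost derivations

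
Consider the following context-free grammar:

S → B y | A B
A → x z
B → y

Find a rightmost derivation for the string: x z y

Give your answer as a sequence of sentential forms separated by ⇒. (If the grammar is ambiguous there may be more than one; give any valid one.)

S ⇒ A B ⇒ A y ⇒ x z y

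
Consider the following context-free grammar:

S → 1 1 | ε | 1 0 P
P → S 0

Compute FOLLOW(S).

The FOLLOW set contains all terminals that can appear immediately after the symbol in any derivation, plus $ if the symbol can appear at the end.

We compute FOLLOW(S) using the standard algorithm.
FOLLOW(S) starts with {$}.
FIRST(P) = {0, 1}
FIRST(S) = {1, ε}
FOLLOW(P) = {$, 0}
FOLLOW(S) = {$, 0}
Therefore, FOLLOW(S) = {$, 0}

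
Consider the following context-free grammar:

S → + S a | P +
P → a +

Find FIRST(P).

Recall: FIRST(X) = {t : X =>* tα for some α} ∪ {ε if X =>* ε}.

We compute FIRST(P) using the standard algorithm.
FIRST(P) = {a}
FIRST(S) = {+, a}
Therefore, FIRST(P) = {a}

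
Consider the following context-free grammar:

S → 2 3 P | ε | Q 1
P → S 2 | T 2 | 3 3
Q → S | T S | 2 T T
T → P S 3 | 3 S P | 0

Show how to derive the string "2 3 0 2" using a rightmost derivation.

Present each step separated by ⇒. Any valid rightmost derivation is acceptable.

S ⇒ 2 3 P ⇒ 2 3 T 2 ⇒ 2 3 0 2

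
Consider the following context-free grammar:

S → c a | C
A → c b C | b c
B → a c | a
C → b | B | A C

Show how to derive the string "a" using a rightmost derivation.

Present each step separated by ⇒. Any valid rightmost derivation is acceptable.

S ⇒ C ⇒ B ⇒ a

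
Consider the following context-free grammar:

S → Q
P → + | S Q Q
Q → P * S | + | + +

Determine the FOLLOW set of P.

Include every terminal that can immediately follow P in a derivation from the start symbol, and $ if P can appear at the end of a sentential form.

We compute FOLLOW(P) using the standard algorithm.
FOLLOW(S) starts with {$}.
FIRST(P) = {+}
FIRST(Q) = {+}
FIRST(S) = {+}
FOLLOW(P) = {*}
FOLLOW(Q) = {$, *, +}
FOLLOW(S) = {$, *, +}
Therefore, FOLLOW(P) = {*}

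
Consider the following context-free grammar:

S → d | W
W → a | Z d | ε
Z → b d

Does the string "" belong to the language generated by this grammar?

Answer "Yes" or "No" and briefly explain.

Yes - a valid derivation exists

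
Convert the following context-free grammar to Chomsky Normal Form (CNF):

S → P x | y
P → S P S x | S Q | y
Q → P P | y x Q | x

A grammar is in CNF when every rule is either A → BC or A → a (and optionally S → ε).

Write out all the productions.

TX → x; S → y; P → y; TY → y; Q → x; S → P TX; P → S X0; X0 → P X1; X1 → S TX; P → S Q; Q → P P; Q → TY X2; X2 → TX Q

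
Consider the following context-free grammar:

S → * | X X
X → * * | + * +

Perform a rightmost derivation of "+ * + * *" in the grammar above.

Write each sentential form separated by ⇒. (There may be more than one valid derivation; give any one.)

S ⇒ X X ⇒ X * * ⇒ + * + * *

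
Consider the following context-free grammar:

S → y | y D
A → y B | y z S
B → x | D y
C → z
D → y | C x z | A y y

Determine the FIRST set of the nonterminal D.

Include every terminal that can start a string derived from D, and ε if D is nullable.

We compute FIRST(D) using the standard algorithm.
FIRST(A) = {y}
FIRST(B) = {x, y, z}
FIRST(C) = {z}
FIRST(D) = {y, z}
FIRST(S) = {y}
Therefore, FIRST(D) = {y, z}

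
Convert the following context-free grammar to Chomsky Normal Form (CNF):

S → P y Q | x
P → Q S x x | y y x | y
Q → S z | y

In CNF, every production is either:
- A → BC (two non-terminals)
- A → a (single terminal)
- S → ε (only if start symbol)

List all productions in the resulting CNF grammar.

TY → y; S → x; TX → x; P → y; TZ → z; Q → y; S → P X0; X0 → TY Q; P → Q X1; X1 → S X2; X2 → TX TX; P → TY X3; X3 → TY TX; Q → S TZ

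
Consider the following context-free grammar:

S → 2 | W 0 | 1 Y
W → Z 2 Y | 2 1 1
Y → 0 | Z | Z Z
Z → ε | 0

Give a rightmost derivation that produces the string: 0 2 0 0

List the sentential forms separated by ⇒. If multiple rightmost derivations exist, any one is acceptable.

S ⇒ W 0 ⇒ Z 2 Y 0 ⇒ Z 2 0 0 ⇒ 0 2 0 0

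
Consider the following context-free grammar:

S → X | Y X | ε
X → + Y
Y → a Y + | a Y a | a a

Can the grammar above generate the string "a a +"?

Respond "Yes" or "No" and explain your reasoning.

No - no valid derivation exists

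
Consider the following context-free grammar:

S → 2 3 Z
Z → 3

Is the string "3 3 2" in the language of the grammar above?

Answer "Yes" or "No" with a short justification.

No - no valid derivation exists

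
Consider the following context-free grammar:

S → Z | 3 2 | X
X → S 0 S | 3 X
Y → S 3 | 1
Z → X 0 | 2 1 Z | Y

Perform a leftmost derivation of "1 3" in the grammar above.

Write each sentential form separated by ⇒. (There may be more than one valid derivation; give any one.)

S ⇒ Z ⇒ Y ⇒ S 3 ⇒ Z 3 ⇒ Y 3 ⇒ 1 3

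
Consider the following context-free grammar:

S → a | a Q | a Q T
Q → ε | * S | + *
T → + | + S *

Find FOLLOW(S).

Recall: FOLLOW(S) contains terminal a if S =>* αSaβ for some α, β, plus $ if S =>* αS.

We compute FOLLOW(S) using the standard algorithm.
FOLLOW(S) starts with {$}.
FIRST(Q) = {*, +, ε}
FIRST(S) = {a}
FIRST(T) = {+}
FOLLOW(Q) = {$, *, +}
FOLLOW(S) = {$, *, +}
FOLLOW(T) = {$, *, +}
Therefore, FOLLOW(S) = {$, *, +}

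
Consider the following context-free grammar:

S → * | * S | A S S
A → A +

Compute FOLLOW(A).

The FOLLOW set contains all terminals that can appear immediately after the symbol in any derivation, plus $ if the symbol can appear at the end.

We compute FOLLOW(A) using the standard algorithm.
FOLLOW(S) starts with {$}.
FIRST(A) = {}
FIRST(S) = {*}
FOLLOW(A) = {*, +}
FOLLOW(S) = {$, *}
Therefore, FOLLOW(A) = {*, +}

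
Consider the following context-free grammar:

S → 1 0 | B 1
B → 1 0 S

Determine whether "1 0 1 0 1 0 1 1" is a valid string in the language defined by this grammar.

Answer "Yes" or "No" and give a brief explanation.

Yes - a valid derivation exists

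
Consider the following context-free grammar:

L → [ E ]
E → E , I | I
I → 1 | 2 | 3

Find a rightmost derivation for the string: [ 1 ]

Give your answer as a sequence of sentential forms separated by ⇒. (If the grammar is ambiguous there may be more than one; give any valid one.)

L ⇒ [ E ] ⇒ [ I ] ⇒ [ 1 ]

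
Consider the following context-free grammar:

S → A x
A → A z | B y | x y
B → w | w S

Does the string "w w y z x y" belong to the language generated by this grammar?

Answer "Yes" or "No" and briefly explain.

No - no valid derivation exists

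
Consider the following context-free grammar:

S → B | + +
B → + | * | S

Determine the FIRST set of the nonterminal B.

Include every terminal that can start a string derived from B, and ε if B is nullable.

We compute FIRST(B) using the standard algorithm.
FIRST(B) = {*, +}
FIRST(S) = {*, +}
Therefore, FIRST(B) = {*, +}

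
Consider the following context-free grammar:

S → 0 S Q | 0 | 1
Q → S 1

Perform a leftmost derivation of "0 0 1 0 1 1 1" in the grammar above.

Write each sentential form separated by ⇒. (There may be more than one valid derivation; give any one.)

S ⇒ 0 S Q ⇒ 0 0 S Q Q ⇒ 0 0 1 Q Q ⇒ 0 0 1 S 1 Q ⇒ 0 0 1 0 1 Q ⇒ 0 0 1 0 1 S 1 ⇒ 0 0 1 0 1 1 1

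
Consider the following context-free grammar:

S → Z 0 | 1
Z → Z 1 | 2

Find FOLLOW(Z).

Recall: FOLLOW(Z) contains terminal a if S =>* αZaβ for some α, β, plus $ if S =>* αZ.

We compute FOLLOW(Z) using the standard algorithm.
FOLLOW(S) starts with {$}.
FIRST(S) = {1, 2}
FIRST(Z) = {2}
FOLLOW(S) = {$}
FOLLOW(Z) = {0, 1}
Therefore, FOLLOW(Z) = {0, 1}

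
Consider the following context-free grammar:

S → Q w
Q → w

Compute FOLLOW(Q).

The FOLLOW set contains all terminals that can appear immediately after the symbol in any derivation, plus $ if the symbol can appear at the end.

We compute FOLLOW(Q) using the standard algorithm.
FOLLOW(S) starts with {$}.
FIRST(Q) = {w}
FIRST(S) = {w}
FOLLOW(Q) = {w}
FOLLOW(S) = {$}
Therefore, FOLLOW(Q) = {w}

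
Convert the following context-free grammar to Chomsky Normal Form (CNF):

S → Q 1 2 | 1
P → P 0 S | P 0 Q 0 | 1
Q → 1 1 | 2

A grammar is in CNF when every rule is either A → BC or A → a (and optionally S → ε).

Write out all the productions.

T1 → 1; T2 → 2; S → 1; T0 → 0; P → 1; Q → 2; S → Q X0; X0 → T1 T2; P → P X1; X1 → T0 S; P → P X2; X2 → T0 X3; X3 → Q T0; Q → T1 T1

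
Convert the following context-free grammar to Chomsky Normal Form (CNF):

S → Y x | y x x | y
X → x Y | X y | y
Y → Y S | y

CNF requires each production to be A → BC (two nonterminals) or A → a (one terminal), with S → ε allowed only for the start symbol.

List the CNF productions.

TX → x; TY → y; S → y; X → y; Y → y; S → Y TX; S → TY X0; X0 → TX TX; X → TX Y; X → X TY; Y → Y S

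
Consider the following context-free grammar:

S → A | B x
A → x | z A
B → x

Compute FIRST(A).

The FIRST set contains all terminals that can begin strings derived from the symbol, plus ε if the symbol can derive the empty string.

We compute FIRST(A) using the standard algorithm.
FIRST(A) = {x, z}
FIRST(B) = {x}
FIRST(S) = {x, z}
Therefore, FIRST(A) = {x, z}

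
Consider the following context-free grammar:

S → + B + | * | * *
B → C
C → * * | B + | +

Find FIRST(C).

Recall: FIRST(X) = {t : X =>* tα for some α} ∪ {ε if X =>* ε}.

We compute FIRST(C) using the standard algorithm.
FIRST(B) = {*, +}
FIRST(C) = {*, +}
FIRST(S) = {*, +}
Therefore, FIRST(C) = {*, +}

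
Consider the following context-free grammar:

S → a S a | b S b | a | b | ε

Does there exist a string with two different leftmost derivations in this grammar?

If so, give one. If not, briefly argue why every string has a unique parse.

No - every string in the language has a unique leftmost derivation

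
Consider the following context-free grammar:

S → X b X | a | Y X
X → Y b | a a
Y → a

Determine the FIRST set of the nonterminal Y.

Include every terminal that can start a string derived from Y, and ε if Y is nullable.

We compute FIRST(Y) using the standard algorithm.
FIRST(S) = {a}
FIRST(X) = {a}
FIRST(Y) = {a}
Therefore, FIRST(Y) = {a}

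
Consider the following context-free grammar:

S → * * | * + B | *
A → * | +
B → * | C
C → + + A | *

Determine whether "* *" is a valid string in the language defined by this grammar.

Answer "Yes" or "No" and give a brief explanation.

Yes - a valid derivation exists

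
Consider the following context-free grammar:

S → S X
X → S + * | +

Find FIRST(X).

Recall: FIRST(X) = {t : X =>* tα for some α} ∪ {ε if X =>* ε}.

We compute FIRST(X) using the standard algorithm.
FIRST(S) = {}
FIRST(X) = {+}
Therefore, FIRST(X) = {+}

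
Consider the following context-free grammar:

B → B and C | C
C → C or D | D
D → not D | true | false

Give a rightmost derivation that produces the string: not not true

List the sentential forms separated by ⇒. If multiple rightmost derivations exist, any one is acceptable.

B ⇒ C ⇒ D ⇒ not D ⇒ not not D ⇒ not not true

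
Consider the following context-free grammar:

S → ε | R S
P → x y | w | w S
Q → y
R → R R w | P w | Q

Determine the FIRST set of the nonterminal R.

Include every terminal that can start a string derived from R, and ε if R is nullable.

We compute FIRST(R) using the standard algorithm.
FIRST(P) = {w, x}
FIRST(Q) = {y}
FIRST(R) = {w, x, y}
FIRST(S) = {w, x, y, ε}
Therefore, FIRST(R) = {w, x, y}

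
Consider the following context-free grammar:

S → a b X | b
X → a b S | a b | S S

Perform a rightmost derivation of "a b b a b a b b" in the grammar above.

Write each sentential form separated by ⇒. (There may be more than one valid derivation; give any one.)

S ⇒ a b X ⇒ a b S S ⇒ a b S a b X ⇒ a b S a b a b S ⇒ a b S a b a b b ⇒ a b b a b a b b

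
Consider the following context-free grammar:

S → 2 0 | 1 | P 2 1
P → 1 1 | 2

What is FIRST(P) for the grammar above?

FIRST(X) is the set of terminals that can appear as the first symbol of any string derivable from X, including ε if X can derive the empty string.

We compute FIRST(P) using the standard algorithm.
FIRST(P) = {1, 2}
FIRST(S) = {1, 2}
Therefore, FIRST(P) = {1, 2}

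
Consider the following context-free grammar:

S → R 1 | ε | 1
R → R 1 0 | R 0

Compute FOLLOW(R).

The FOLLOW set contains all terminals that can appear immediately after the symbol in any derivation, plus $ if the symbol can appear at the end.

We compute FOLLOW(R) using the standard algorithm.
FOLLOW(S) starts with {$}.
FIRST(R) = {}
FIRST(S) = {1, ε}
FOLLOW(R) = {0, 1}
FOLLOW(S) = {$}
Therefore, FOLLOW(R) = {0, 1}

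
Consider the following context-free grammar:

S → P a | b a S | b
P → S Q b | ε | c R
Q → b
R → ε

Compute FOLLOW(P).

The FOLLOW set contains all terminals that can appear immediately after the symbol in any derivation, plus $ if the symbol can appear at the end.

We compute FOLLOW(P) using the standard algorithm.
FOLLOW(S) starts with {$}.
FIRST(P) = {a, b, c, ε}
FIRST(Q) = {b}
FIRST(R) = {ε}
FIRST(S) = {a, b, c}
FOLLOW(P) = {a}
FOLLOW(Q) = {b}
FOLLOW(R) = {a}
FOLLOW(S) = {$, b}
Therefore, FOLLOW(P) = {a}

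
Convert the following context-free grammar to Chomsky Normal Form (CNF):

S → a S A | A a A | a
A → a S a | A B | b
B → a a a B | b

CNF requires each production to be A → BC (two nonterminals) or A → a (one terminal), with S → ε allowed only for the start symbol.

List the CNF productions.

TA → a; S → a; A → b; B → b; S → TA X0; X0 → S A; S → A X1; X1 → TA A; A → TA X2; X2 → S TA; A → A B; B → TA X3; X3 → TA X4; X4 → TA B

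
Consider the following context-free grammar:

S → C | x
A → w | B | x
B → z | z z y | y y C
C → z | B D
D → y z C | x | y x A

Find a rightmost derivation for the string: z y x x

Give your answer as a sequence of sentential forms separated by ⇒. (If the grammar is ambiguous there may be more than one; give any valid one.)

S ⇒ C ⇒ B D ⇒ B y x A ⇒ B y x x ⇒ z y x x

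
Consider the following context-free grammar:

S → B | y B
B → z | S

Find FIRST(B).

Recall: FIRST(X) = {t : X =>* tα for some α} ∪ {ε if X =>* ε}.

We compute FIRST(B) using the standard algorithm.
FIRST(B) = {y, z}
FIRST(S) = {y, z}
Therefore, FIRST(B) = {y, z}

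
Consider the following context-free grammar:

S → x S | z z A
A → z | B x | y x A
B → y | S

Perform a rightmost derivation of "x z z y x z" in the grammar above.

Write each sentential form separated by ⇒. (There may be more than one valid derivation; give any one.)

S ⇒ x S ⇒ x z z A ⇒ x z z y x A ⇒ x z z y x z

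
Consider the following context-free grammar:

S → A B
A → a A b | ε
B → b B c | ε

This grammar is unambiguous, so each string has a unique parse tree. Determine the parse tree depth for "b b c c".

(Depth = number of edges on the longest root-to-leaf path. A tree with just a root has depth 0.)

4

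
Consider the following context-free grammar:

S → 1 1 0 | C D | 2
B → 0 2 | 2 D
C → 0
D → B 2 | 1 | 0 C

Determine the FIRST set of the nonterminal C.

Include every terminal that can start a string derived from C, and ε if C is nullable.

We compute FIRST(C) using the standard algorithm.
FIRST(B) = {0, 2}
FIRST(C) = {0}
FIRST(D) = {0, 1, 2}
FIRST(S) = {0, 1, 2}
Therefore, FIRST(C) = {0}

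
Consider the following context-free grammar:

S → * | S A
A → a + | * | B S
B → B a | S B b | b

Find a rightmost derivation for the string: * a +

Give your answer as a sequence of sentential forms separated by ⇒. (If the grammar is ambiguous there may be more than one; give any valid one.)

S ⇒ S A ⇒ S a + ⇒ * a +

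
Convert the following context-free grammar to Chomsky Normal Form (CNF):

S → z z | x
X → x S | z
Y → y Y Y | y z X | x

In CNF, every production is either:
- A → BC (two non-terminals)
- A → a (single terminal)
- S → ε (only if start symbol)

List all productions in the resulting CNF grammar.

TZ → z; S → x; TX → x; X → z; TY → y; Y → x; S → TZ TZ; X → TX S; Y → TY X0; X0 → Y Y; Y → TY X1; X1 → TZ X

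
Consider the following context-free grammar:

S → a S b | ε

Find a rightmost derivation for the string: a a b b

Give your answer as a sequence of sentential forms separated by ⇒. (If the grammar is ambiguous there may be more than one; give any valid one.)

S ⇒ a S b ⇒ a a S b b ⇒ a a b b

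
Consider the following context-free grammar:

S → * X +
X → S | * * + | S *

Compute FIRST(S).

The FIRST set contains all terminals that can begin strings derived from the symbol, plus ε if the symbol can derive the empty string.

We compute FIRST(S) using the standard algorithm.
FIRST(S) = {*}
FIRST(X) = {*}
Therefore, FIRST(S) = {*}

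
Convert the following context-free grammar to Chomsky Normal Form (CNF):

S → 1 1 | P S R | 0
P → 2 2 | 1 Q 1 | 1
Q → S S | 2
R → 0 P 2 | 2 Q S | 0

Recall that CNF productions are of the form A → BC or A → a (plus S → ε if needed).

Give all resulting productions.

T1 → 1; S → 0; T2 → 2; P → 1; Q → 2; T0 → 0; R → 0; S → T1 T1; S → P X0; X0 → S R; P → T2 T2; P → T1 X1; X1 → Q T1; Q → S S; R → T0 X2; X2 → P T2; R → T2 X3; X3 → Q S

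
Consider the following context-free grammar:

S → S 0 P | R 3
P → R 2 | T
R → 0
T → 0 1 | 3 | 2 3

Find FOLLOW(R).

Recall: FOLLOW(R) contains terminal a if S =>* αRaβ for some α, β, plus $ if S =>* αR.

We compute FOLLOW(R) using the standard algorithm.
FOLLOW(S) starts with {$}.
FIRST(P) = {0, 2, 3}
FIRST(R) = {0}
FIRST(S) = {0}
FIRST(T) = {0, 2, 3}
FOLLOW(P) = {$, 0}
FOLLOW(R) = {2, 3}
FOLLOW(S) = {$, 0}
FOLLOW(T) = {$, 0}
Therefore, FOLLOW(R) = {2, 3}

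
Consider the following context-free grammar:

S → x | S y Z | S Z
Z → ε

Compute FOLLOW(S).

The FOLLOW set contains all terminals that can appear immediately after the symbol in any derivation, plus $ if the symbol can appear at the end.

We compute FOLLOW(S) using the standard algorithm.
FOLLOW(S) starts with {$}.
FIRST(S) = {x}
FIRST(Z) = {ε}
FOLLOW(S) = {$, y}
FOLLOW(Z) = {$, y}
Therefore, FOLLOW(S) = {$, y}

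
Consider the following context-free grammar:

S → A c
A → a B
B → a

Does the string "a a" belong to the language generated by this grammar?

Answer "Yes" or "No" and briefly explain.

No - no valid derivation exists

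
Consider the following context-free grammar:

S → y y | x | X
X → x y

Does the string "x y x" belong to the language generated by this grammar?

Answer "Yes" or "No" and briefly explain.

No - no valid derivation exists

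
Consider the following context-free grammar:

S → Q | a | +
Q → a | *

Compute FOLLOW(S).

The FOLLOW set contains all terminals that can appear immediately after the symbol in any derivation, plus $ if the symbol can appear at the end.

We compute FOLLOW(S) using the standard algorithm.
FOLLOW(S) starts with {$}.
FIRST(Q) = {*, a}
FIRST(S) = {*, +, a}
FOLLOW(Q) = {$}
FOLLOW(S) = {$}
Therefore, FOLLOW(S) = {$}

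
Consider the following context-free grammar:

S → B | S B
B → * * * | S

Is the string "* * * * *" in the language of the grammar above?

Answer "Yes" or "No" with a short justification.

No - no valid derivation exists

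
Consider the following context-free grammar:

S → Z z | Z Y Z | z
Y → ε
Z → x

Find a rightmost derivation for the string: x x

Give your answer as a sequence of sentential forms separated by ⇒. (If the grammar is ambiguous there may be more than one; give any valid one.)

S ⇒ Z Y Z ⇒ Z Y x ⇒ Z x ⇒ x x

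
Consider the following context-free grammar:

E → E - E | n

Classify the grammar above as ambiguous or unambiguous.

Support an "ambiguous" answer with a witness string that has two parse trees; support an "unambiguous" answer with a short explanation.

Ambiguous - the string 'n - n - n - n' has two distinct parse trees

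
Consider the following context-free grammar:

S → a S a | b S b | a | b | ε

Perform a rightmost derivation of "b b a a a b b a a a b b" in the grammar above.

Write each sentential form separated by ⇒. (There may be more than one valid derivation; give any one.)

S ⇒ b S b ⇒ b b S b b ⇒ b b a S a b b ⇒ b b a a S a a b b ⇒ b b a a a S a a a b b ⇒ b b a a a b S b a a a b b ⇒ b b a a a b b a a a b b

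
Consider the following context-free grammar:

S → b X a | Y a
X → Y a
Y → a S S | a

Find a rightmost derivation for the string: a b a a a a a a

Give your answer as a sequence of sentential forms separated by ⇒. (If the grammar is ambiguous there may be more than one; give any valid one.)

S ⇒ Y a ⇒ a S S a ⇒ a S Y a a ⇒ a S a a a ⇒ a b X a a a a ⇒ a b Y a a a a a ⇒ a b a a a a a a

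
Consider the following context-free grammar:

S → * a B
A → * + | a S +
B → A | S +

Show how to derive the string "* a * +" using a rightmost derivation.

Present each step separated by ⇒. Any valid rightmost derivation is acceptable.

S ⇒ * a B ⇒ * a A ⇒ * a * +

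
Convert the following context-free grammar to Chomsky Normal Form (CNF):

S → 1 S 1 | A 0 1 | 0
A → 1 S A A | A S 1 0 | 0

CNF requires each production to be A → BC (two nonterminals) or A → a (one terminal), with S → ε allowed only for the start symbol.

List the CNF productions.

T1 → 1; T0 → 0; S → 0; A → 0; S → T1 X0; X0 → S T1; S → A X1; X1 → T0 T1; A → T1 X2; X2 → S X3; X3 → A A; A → A X4; X4 → S X5; X5 → T1 T0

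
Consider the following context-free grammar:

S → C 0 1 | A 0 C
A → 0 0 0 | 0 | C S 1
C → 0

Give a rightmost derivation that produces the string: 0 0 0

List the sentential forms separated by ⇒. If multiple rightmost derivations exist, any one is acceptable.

S ⇒ A 0 C ⇒ A 0 0 ⇒ 0 0 0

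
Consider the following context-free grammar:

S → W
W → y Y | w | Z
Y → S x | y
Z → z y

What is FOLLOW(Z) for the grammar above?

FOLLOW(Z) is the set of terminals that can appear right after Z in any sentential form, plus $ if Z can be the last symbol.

We compute FOLLOW(Z) using the standard algorithm.
FOLLOW(S) starts with {$}.
FIRST(S) = {w, y, z}
FIRST(W) = {w, y, z}
FIRST(Y) = {w, y, z}
FIRST(Z) = {z}
FOLLOW(S) = {$, x}
FOLLOW(W) = {$, x}
FOLLOW(Y) = {$, x}
FOLLOW(Z) = {$, x}
Therefore, FOLLOW(Z) = {$, x}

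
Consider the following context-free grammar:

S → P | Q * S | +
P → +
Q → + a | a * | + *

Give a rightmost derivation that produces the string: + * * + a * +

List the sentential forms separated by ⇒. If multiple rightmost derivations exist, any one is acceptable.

S ⇒ Q * S ⇒ Q * Q * S ⇒ Q * Q * + ⇒ Q * + a * + ⇒ + * * + a * +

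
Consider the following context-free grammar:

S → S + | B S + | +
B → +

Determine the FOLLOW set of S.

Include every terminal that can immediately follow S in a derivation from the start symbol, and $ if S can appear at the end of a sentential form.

We compute FOLLOW(S) using the standard algorithm.
FOLLOW(S) starts with {$}.
FIRST(B) = {+}
FIRST(S) = {+}
FOLLOW(B) = {+}
FOLLOW(S) = {$, +}
Therefore, FOLLOW(S) = {$, +}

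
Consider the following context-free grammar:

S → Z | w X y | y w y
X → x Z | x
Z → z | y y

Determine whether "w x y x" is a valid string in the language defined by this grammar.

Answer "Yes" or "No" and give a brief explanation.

No - no valid derivation exists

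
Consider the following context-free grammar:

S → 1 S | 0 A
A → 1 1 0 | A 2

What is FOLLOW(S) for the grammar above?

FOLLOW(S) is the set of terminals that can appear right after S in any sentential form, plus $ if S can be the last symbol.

We compute FOLLOW(S) using the standard algorithm.
FOLLOW(S) starts with {$}.
FIRST(A) = {1}
FIRST(S) = {0, 1}
FOLLOW(A) = {$, 2}
FOLLOW(S) = {$}
Therefore, FOLLOW(S) = {$}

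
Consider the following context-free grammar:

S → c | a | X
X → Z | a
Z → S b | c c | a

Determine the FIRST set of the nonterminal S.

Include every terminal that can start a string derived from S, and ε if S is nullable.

We compute FIRST(S) using the standard algorithm.
FIRST(S) = {a, c}
FIRST(X) = {a, c}
FIRST(Z) = {a, c}
Therefore, FIRST(S) = {a, c}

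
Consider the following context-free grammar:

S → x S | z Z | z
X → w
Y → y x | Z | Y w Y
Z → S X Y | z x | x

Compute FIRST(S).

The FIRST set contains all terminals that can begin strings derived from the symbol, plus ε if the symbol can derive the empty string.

We compute FIRST(S) using the standard algorithm.
FIRST(S) = {x, z}
FIRST(X) = {w}
FIRST(Y) = {x, y, z}
FIRST(Z) = {x, z}
Therefore, FIRST(S) = {x, z}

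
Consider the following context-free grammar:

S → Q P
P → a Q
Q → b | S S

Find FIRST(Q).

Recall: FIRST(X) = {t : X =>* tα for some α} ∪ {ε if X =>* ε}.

We compute FIRST(Q) using the standard algorithm.
FIRST(P) = {a}
FIRST(Q) = {b}
FIRST(S) = {b}
Therefore, FIRST(Q) = {b}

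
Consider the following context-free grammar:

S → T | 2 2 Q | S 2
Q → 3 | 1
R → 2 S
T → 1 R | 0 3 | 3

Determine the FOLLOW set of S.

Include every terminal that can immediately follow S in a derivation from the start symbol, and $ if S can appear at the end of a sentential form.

We compute FOLLOW(S) using the standard algorithm.
FOLLOW(S) starts with {$}.
FIRST(Q) = {1, 3}
FIRST(R) = {2}
FIRST(S) = {0, 1, 2, 3}
FIRST(T) = {0, 1, 3}
FOLLOW(Q) = {$, 2}
FOLLOW(R) = {$, 2}
FOLLOW(S) = {$, 2}
FOLLOW(T) = {$, 2}
Therefore, FOLLOW(S) = {$, 2}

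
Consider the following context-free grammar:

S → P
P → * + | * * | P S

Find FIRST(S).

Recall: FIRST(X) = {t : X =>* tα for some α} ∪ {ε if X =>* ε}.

We compute FIRST(S) using the standard algorithm.
FIRST(P) = {*}
FIRST(S) = {*}
Therefore, FIRST(S) = {*}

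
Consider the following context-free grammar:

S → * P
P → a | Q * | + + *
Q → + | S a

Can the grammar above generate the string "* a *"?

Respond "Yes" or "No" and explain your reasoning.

No - no valid derivation exists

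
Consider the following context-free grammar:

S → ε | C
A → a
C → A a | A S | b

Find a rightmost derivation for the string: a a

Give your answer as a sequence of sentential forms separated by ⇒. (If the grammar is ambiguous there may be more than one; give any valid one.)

S ⇒ C ⇒ A a ⇒ a a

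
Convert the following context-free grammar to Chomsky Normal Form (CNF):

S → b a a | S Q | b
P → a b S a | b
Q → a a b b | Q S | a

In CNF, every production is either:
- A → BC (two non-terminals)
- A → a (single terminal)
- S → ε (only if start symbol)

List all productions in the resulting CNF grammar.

TB → b; TA → a; S → b; P → b; Q → a; S → TB X0; X0 → TA TA; S → S Q; P → TA X1; X1 → TB X2; X2 → S TA; Q → TA X3; X3 → TA X4; X4 → TB TB; Q → Q S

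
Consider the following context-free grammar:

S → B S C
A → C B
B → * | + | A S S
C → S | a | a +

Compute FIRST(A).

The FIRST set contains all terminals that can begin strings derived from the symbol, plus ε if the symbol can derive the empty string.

We compute FIRST(A) using the standard algorithm.
FIRST(A) = {*, +, a}
FIRST(B) = {*, +, a}
FIRST(C) = {*, +, a}
FIRST(S) = {*, +, a}
Therefore, FIRST(A) = {*, +, a}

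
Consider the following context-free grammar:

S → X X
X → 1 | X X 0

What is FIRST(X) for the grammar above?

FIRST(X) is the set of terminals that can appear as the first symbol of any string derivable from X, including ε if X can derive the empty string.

We compute FIRST(X) using the standard algorithm.
FIRST(S) = {1}
FIRST(X) = {1}
Therefore, FIRST(X) = {1}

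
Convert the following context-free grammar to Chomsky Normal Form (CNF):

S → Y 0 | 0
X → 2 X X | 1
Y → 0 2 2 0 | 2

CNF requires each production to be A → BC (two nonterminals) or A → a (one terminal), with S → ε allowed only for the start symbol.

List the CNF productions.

T0 → 0; S → 0; T2 → 2; X → 1; Y → 2; S → Y T0; X → T2 X0; X0 → X X; Y → T0 X1; X1 → T2 X2; X2 → T2 T0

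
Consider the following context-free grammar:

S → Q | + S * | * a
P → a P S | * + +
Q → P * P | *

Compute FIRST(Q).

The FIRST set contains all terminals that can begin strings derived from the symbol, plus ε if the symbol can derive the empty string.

We compute FIRST(Q) using the standard algorithm.
FIRST(P) = {*, a}
FIRST(Q) = {*, a}
FIRST(S) = {*, +, a}
Therefore, FIRST(Q) = {*, a}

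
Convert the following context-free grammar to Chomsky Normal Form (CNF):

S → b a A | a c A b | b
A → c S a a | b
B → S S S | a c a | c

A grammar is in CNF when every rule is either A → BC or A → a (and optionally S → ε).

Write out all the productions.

TB → b; TA → a; TC → c; S → b; A → b; B → c; S → TB X0; X0 → TA A; S → TA X1; X1 → TC X2; X2 → A TB; A → TC X3; X3 → S X4; X4 → TA TA; B → S X5; X5 → S S; B → TA X6; X6 → TC TA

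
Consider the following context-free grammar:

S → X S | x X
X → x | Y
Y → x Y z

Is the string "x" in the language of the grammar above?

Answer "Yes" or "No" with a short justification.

No - no valid derivation exists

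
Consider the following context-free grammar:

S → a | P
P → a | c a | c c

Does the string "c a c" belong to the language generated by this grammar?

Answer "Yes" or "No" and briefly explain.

No - no valid derivation exists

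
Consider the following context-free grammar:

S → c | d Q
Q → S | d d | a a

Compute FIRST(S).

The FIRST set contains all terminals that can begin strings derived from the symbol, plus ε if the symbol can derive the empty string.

We compute FIRST(S) using the standard algorithm.
FIRST(Q) = {a, c, d}
FIRST(S) = {c, d}
Therefore, FIRST(S) = {c, d}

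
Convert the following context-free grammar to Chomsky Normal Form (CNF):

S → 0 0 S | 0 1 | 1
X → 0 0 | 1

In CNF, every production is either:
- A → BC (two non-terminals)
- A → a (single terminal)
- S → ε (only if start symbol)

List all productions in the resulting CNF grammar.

T0 → 0; T1 → 1; S → 1; X → 1; S → T0 X0; X0 → T0 S; S → T0 T1; X → T0 T0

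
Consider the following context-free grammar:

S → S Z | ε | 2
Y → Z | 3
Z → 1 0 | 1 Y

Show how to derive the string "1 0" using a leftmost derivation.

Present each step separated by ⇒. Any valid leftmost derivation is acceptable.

S ⇒ S Z ⇒ Z ⇒ 1 0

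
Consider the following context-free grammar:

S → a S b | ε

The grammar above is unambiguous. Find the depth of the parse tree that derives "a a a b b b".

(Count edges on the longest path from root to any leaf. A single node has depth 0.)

4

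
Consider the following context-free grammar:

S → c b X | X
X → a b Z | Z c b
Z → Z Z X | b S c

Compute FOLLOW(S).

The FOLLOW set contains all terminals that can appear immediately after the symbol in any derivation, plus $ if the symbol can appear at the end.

We compute FOLLOW(S) using the standard algorithm.
FOLLOW(S) starts with {$}.
FIRST(S) = {a, b, c}
FIRST(X) = {a, b}
FIRST(Z) = {b}
FOLLOW(S) = {$, c}
FOLLOW(X) = {$, a, b, c}
FOLLOW(Z) = {$, a, b, c}
Therefore, FOLLOW(S) = {$, c}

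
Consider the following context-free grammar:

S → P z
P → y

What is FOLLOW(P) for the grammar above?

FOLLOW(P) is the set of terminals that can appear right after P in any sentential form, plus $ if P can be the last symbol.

We compute FOLLOW(P) using the standard algorithm.
FOLLOW(S) starts with {$}.
FIRST(P) = {y}
FIRST(S) = {y}
FOLLOW(P) = {z}
FOLLOW(S) = {$}
Therefore, FOLLOW(P) = {z}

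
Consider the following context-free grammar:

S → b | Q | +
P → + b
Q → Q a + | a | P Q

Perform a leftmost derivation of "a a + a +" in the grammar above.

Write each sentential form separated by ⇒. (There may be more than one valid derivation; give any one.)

S ⇒ Q ⇒ Q a + ⇒ Q a + a + ⇒ a a + a +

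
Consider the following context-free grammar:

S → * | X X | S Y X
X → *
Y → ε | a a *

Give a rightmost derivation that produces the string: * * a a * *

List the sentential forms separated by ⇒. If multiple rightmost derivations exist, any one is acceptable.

S ⇒ S Y X ⇒ S Y * ⇒ S a a * * ⇒ X X a a * * ⇒ X * a a * * ⇒ * * a a * *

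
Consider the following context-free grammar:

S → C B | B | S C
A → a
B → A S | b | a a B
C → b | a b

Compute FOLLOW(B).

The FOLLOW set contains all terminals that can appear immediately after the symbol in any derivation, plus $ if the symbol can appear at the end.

We compute FOLLOW(B) using the standard algorithm.
FOLLOW(S) starts with {$}.
FIRST(A) = {a}
FIRST(B) = {a, b}
FIRST(C) = {a, b}
FIRST(S) = {a, b}
FOLLOW(A) = {a, b}
FOLLOW(B) = {$, a, b}
FOLLOW(C) = {$, a, b}
FOLLOW(S) = {$, a, b}
Therefore, FOLLOW(B) = {$, a, b}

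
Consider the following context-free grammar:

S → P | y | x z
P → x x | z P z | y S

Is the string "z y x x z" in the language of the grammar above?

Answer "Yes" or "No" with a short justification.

Yes - a valid derivation exists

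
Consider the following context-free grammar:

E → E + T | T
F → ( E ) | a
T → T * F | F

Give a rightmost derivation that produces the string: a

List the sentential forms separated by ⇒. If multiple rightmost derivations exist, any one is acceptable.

E ⇒ T ⇒ F ⇒ a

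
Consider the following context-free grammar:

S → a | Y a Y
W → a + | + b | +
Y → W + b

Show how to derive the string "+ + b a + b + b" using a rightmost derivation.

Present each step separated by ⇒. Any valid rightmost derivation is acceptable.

S ⇒ Y a Y ⇒ Y a W + b ⇒ Y a + b + b ⇒ W + b a + b + b ⇒ + + b a + b + b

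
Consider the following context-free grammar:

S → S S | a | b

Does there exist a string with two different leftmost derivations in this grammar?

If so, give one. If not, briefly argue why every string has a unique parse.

Yes - the string 'a a a a a b' has two distinct leftmost derivations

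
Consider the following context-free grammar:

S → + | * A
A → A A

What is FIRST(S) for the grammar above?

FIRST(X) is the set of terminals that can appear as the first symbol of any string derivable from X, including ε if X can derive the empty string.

We compute FIRST(S) using the standard algorithm.
FIRST(A) = {}
FIRST(S) = {*, +}
Therefore, FIRST(S) = {*, +}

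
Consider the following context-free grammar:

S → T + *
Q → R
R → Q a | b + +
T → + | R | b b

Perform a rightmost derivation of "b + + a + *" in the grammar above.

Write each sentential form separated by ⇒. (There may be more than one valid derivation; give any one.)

S ⇒ T + * ⇒ R + * ⇒ Q a + * ⇒ R a + * ⇒ b + + a + *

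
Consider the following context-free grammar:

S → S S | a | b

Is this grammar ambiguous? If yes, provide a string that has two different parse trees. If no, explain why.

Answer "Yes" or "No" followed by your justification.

Yes - the string 'a b a b' has two distinct leftmost derivations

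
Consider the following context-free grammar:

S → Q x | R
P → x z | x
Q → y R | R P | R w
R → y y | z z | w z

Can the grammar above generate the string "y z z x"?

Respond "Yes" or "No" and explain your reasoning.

Yes - a valid derivation exists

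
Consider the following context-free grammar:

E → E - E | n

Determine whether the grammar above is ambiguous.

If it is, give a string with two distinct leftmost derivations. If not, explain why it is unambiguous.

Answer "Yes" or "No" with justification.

Yes - the string 'n - n - n - n - n' has two distinct leftmost derivations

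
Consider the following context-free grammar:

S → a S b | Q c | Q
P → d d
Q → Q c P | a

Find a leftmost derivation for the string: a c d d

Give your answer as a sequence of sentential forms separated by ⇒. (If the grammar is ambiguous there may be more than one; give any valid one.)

S ⇒ Q ⇒ Q c P ⇒ a c P ⇒ a c d d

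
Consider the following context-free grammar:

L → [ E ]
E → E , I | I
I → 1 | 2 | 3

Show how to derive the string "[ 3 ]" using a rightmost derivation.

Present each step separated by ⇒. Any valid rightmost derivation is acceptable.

L ⇒ [ E ] ⇒ [ I ] ⇒ [ 3 ]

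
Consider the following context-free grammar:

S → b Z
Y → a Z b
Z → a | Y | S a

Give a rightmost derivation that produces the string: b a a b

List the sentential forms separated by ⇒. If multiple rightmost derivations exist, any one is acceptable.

S ⇒ b Z ⇒ b Y ⇒ b a Z b ⇒ b a a b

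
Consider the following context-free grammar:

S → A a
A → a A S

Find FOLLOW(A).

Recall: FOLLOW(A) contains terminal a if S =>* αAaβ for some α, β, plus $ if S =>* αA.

We compute FOLLOW(A) using the standard algorithm.
FOLLOW(S) starts with {$}.
FIRST(A) = {a}
FIRST(S) = {a}
FOLLOW(A) = {a}
FOLLOW(S) = {$, a}
Therefore, FOLLOW(A) = {a}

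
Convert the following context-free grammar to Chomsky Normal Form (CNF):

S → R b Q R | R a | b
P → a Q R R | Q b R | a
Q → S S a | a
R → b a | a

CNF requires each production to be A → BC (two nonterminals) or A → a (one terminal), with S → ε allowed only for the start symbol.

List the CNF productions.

TB → b; TA → a; S → b; P → a; Q → a; R → a; S → R X0; X0 → TB X1; X1 → Q R; S → R TA; P → TA X2; X2 → Q X3; X3 → R R; P → Q X4; X4 → TB R; Q → S X5; X5 → S TA; R → TB TA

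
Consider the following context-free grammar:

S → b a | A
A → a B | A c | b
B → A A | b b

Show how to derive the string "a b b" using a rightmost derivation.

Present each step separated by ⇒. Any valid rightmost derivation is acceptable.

S ⇒ A ⇒ a B ⇒ a b b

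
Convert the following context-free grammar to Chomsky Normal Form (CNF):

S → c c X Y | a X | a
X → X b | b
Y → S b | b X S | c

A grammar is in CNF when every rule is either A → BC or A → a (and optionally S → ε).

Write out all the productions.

TC → c; TA → a; S → a; TB → b; X → b; Y → c; S → TC X0; X0 → TC X1; X1 → X Y; S → TA X; X → X TB; Y → S TB; Y → TB X2; X2 → X S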